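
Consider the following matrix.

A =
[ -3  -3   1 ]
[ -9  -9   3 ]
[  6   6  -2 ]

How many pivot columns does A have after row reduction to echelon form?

Row reduce to echelon form.
R2 ← R2 − (3)·R1: [0, 0, 0]
R3 ← R3 + (2)·R1: [0, 0, 0]
Echelon form has 1 nonzero row, so rank(A) = 1.
Each nonzero row contributes one pivot column: 1 pivot columns.

1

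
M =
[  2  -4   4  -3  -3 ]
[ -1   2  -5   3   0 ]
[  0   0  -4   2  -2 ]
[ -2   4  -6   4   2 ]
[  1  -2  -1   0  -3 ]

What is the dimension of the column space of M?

Row reduce to echelon form.
R2 ← R2 + (1/2)·R1: [0, 0, -3, 3/2, -3/2]
R4 ← R4 + R1: [0, 0, -2, 1, -1]
R5 ← R5 − (1/2)·R1: [0, 0, -3, 3/2, -3/2]
R3 ← R3 − (4/3)·R2: [0, 0, 0, 0, 0]
R4 ← R4 − (2/3)·R2: [0, 0, 0, 0, 0]
R5 ← R5 − R2: [0, 0, 0, 0, 0]
Echelon form has 2 nonzero rows, so rank(M) = 2.
The column space has dimension equal to the rank: 2.

2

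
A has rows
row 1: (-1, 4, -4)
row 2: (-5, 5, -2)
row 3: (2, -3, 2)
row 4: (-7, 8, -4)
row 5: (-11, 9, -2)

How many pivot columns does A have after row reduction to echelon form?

Row reduce to echelon form.
R2 ← R2 − (5)·R1: [0, -15, 18]
R3 ← R3 + (2)·R1: [0, 5, -6]
R4 ← R4 − (7)·R1: [0, -20, 24]
R5 ← R5 − (11)·R1: [0, -35, 42]
R3 ← R3 + (1/3)·R2: [0, 0, 0]
R4 ← R4 − (4/3)·R2: [0, 0, 0]
R5 ← R5 − (7/3)·R2: [0, 0, 0]
Echelon form has 2 nonzero rows, so rank(A) = 2.
Each nonzero row contributes one pivot column: 2 pivot columns.

2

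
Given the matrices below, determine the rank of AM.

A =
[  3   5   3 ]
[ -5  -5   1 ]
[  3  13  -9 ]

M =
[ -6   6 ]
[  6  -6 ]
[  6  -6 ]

First compute AM:
[[ 30, -30],
 [  6,  -6],
 [  6,  -6]]
Now row reduce the product.
R2 ← R2 − (1/5)·R1: [0, 0]
R3 ← R3 − (1/5)·R1: [0, 0]
1 nonzero row, so rank(AM) = 1.

1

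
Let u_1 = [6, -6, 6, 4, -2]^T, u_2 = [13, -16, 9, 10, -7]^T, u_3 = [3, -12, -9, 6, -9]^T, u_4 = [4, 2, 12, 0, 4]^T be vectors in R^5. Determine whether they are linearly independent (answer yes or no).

Form the matrix with these vectors as rows and row reduce.
R2 ← R2 − (13/6)·R1: [0, -3, -4, 4/3, -8/3]
R3 ← R3 − (1/2)·R1: [0, -9, -12, 4, -8]
R4 ← R4 − (2/3)·R1: [0, 6, 8, -8/3, 16/3]
R3 ← R3 − (3)·R2: [0, 0, 0, 0, 0]
R4 ← R4 + (2)·R2: [0, 0, 0, 0, 0]
2 nonzero rows, so the 4 vectors span a space of dimension 2.
Since 2 < 4, the vectors are linearly dependent.

no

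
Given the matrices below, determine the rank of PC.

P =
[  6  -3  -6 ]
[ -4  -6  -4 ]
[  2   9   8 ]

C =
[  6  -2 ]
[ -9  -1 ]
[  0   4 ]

First compute PC:
[[ 63, -33],
 [ 30,  -2],
 [-69,  19]]
Now row reduce the product.
R2 ← R2 − (10/21)·R1: [0, 96/7]
R3 ← R3 + (23/21)·R1: [0, -120/7]
R3 ← R3 + (5/4)·R2: [0, 0]
2 nonzero rows, so rank(PC) = 2.

2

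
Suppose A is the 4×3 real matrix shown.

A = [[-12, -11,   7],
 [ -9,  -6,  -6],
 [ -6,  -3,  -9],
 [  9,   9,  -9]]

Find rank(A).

Row reduce to echelon form.
R2 ← R2 − (3/4)·R1: [0, 9/4, -45/4]
R3 ← R3 − (1/2)·R1: [0, 5/2, -25/2]
R4 ← R4 + (3/4)·R1: [0, 3/4, -15/4]
R3 ← R3 − (10/9)·R2: [0, 0, 0]
R4 ← R4 − (1/3)·R2: [0, 0, 0]
Echelon form has 2 nonzero rows, so rank(A) = 2.

2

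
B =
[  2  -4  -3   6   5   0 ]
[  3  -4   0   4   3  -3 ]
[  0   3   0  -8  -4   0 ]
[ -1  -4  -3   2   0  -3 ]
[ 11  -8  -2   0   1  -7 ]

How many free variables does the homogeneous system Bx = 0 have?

Row reduce to echelon form.
R2 ← R2 − (3/2)·R1: [0, 2, 9/2, -5, -9/2, -3]
R4 ← R4 + (1/2)·R1: [0, -6, -9/2, 5, 5/2, -3]
R5 ← R5 − (11/2)·R1: [0, 14, 29/2, -33, -53/2, -7]
R3 ← R3 − (3/2)·R2: [0, 0, -27/4, -1/2, 11/4, 9/2]
R4 ← R4 + (3)·R2: [0, 0, 9, -10, -11, -12]
R5 ← R5 − (7)·R2: [0, 0, -17, 2, 5, 14]
R4 ← R4 + (4/3)·R3: [0, 0, 0, -32/3, -22/3, -6]
R5 ← R5 − (68/27)·R3: [0, 0, 0, 88/27, -52/27, 8/3]
R5 ← R5 + (11/36)·R4: [0, 0, 0, 0, -25/6, 5/6]
5 nonzero rows, so rank(B) = 5.
B has 6 columns; by rank–nullity, nullity = 6 − 5 = 1.

1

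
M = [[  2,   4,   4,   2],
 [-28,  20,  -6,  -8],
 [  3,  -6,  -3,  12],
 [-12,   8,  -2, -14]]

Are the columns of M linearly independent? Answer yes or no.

Row reduce M to echelon form.
R2 ← R2 + (14)·R1: [0, 76, 50, 20]
R3 ← R3 − (3/2)·R1: [0, -12, -9, 9]
R4 ← R4 + (6)·R1: [0, 32, 22, -2]
R3 ← R3 + (3/19)·R2: [0, 0, -21/19, 231/19]
R4 ← R4 − (8/19)·R2: [0, 0, 18/19, -198/19]
R4 ← R4 + (6/7)·R3: [0, 0, 0, 0]
3 pivots among 4 columns.
Only 3 < 4 pivot columns, so the columns are linearly dependent.

no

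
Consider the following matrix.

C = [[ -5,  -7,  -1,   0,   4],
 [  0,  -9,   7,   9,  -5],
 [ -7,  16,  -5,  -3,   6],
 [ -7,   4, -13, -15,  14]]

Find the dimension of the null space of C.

Row reduce to echelon form.
R3 ← R3 − (7/5)·R1: [0, 129/5, -18/5, -3, 2/5]
R4 ← R4 − (7/5)·R1: [0, 69/5, -58/5, -15, 42/5]
R3 ← R3 + (43/15)·R2: [0, 0, 247/15, 114/5, -209/15]
R4 ← R4 + (23/15)·R2: [0, 0, -13/15, -6/5, 11/15]
R4 ← R4 + (1/19)·R3: [0, 0, 0, 0, 0]
3 nonzero rows, so rank(C) = 3.
C has 5 columns; by rank–nullity, nullity = 5 − 3 = 2.

2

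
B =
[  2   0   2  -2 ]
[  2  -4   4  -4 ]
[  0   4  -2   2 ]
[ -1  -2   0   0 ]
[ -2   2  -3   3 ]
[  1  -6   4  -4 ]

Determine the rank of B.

2

Row reduce to echelon form.
R2 ← R2 − R1: [0, -4, 2, -2]
R4 ← R4 + (1/2)·R1: [0, -2, 1, -1]
R5 ← R5 + R1: [0, 2, -1, 1]
R6 ← R6 − (1/2)·R1: [0, -6, 3, -3]
R3 ← R3 + R2: [0, 0, 0, 0]
R4 ← R4 − (1/2)·R2: [0, 0, 0, 0]
R5 ← R5 + (1/2)·R2: [0, 0, 0, 0]
R6 ← R6 − (3/2)·R2: [0, 0, 0, 0]
Echelon form has 2 nonzero rows, so rank(B) = 2.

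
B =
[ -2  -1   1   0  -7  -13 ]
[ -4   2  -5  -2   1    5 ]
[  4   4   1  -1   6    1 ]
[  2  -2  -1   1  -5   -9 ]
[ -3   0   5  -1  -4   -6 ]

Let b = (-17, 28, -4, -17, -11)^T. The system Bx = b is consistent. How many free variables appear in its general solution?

Row reduce the augmented matrix [B | b].
R2 ← R2 − (2)·R1: [0, 4, -7, -2, 15, 31, 62]
R3 ← R3 + (2)·R1: [0, 2, 3, -1, -8, -25, -38]
R4 ← R4 + R1: [0, -3, 0, 1, -12, -22, -34]
R5 ← R5 − (3/2)·R1: [0, 3/2, 7/2, -1, 13/2, 27/2, 29/2]
R3 ← R3 − (1/2)·R2: [0, 0, 13/2, 0, -31/2, -81/2, -69]
R4 ← R4 + (3/4)·R2: [0, 0, -21/4, -1/2, -3/4, 5/4, 25/2]
R5 ← R5 − (3/8)·R2: [0, 0, 49/8, -1/4, 7/8, 15/8, -35/4]
R4 ← R4 + (21/26)·R3: [0, 0, 0, -1/2, -345/26, -409/13, -562/13]
R5 ← R5 − (49/52)·R3: [0, 0, 0, -1/4, 805/52, 1041/26, 1463/26]
R5 ← R5 − (1/2)·R4: [0, 0, 0, 0, 575/26, 725/13, 2025/26]
The echelon form has 5 nonzero rows, and every pivot lies in the first 6 columns, so rank(B) = rank([B|b]) = 5.
The system is consistent.
Free variables = (unknowns) − (rank) = 6 − 5 = 1.

1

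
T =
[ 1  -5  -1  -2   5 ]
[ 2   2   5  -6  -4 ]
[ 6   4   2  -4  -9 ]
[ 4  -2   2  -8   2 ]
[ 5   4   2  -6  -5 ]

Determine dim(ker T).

Row reduce to echelon form.
R2 ← R2 − (2)·R1: [0, 12, 7, -2, -14]
R3 ← R3 − (6)·R1: [0, 34, 8, 8, -39]
R4 ← R4 − (4)·R1: [0, 18, 6, 0, -18]
R5 ← R5 − (5)·R1: [0, 29, 7, 4, -30]
R3 ← R3 − (17/6)·R2: [0, 0, -71/6, 41/3, 2/3]
R4 ← R4 − (3/2)·R2: [0, 0, -9/2, 3, 3]
R5 ← R5 − (29/12)·R2: [0, 0, -119/12, 53/6, 23/6]
R4 ← R4 − (27/71)·R3: [0, 0, 0, -156/71, 195/71]
R5 ← R5 − (119/142)·R3: [0, 0, 0, -186/71, 465/142]
R5 ← R5 − (31/26)·R4: [0, 0, 0, 0, 0]
4 nonzero rows, so rank(T) = 4.
T has 5 columns; by rank–nullity, nullity = 5 − 4 = 1.

1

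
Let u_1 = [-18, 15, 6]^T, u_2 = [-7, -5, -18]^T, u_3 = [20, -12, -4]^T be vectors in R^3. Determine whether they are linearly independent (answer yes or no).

Form the matrix with these vectors as rows and row reduce.
R2 ← R2 − (7/18)·R1: [0, -65/6, -61/3]
R3 ← R3 + (10/9)·R1: [0, 14/3, 8/3]
R3 ← R3 + (28/65)·R2: [0, 0, -396/65]
3 nonzero rows, so the 3 vectors span a space of dimension 3.
Since 3 = 3, the vectors are linearly independent.

yes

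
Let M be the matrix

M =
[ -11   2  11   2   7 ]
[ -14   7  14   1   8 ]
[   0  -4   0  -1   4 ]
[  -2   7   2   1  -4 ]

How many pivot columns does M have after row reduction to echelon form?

3

Row reduce to echelon form.
R2 ← R2 − (14/11)·R1: [0, 49/11, 0, -17/11, -10/11]
R4 ← R4 − (2/11)·R1: [0, 73/11, 0, 7/11, -58/11]
R3 ← R3 + (44/49)·R2: [0, 0, 0, -117/49, 156/49]
R4 ← R4 − (73/49)·R2: [0, 0, 0, 144/49, -192/49]
R4 ← R4 + (16/13)·R3: [0, 0, 0, 0, 0]
Echelon form has 3 nonzero rows, so rank(M) = 3.
Each nonzero row contributes one pivot column: 3 pivot columns.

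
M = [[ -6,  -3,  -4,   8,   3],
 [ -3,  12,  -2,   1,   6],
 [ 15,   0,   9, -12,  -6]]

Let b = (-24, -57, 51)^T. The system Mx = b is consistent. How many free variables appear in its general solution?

2

Row reduce the augmented matrix [M | b].
R2 ← R2 − (1/2)·R1: [0, 27/2, 0, -3, 9/2, -45]
R3 ← R3 + (5/2)·R1: [0, -15/2, -1, 8, 3/2, -9]
R3 ← R3 + (5/9)·R2: [0, 0, -1, 19/3, 4, -34]
The echelon form has 3 nonzero rows, and every pivot lies in the first 5 columns, so rank(M) = rank([M|b]) = 3.
The system is consistent.
Free variables = (unknowns) − (rank) = 5 − 3 = 2.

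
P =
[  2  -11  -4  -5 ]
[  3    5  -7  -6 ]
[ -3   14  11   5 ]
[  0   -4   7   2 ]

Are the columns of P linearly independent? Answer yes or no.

yes

Row reduce P to echelon form.
R2 ← R2 − (3/2)·R1: [0, 43/2, -1, 3/2]
R3 ← R3 + (3/2)·R1: [0, -5/2, 5, -5/2]
R3 ← R3 + (5/43)·R2: [0, 0, 210/43, -100/43]
R4 ← R4 + (8/43)·R2: [0, 0, 293/43, 98/43]
R4 ← R4 − (293/210)·R3: [0, 0, 0, 116/21]
4 pivots among 4 columns.
Every column is a pivot column, so the columns are linearly independent.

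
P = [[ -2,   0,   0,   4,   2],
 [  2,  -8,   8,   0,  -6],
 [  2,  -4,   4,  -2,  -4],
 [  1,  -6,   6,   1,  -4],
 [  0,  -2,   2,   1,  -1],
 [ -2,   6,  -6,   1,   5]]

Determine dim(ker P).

Row reduce to echelon form.
R2 ← R2 + R1: [0, -8, 8, 4, -4]
R3 ← R3 + R1: [0, -4, 4, 2, -2]
R4 ← R4 + (1/2)·R1: [0, -6, 6, 3, -3]
R6 ← R6 − R1: [0, 6, -6, -3, 3]
R3 ← R3 − (1/2)·R2: [0, 0, 0, 0, 0]
R4 ← R4 − (3/4)·R2: [0, 0, 0, 0, 0]
R5 ← R5 − (1/4)·R2: [0, 0, 0, 0, 0]
R6 ← R6 + (3/4)·R2: [0, 0, 0, 0, 0]
2 nonzero rows, so rank(P) = 2.
P has 5 columns; by rank–nullity, nullity = 5 − 2 = 3.

3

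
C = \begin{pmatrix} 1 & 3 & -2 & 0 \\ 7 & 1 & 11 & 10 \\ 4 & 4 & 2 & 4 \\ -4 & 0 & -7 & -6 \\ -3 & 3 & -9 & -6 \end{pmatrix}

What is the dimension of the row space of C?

Row reduce to echelon form.
R2 ← R2 − (7)·R1: [0, -20, 25, 10]
R3 ← R3 − (4)·R1: [0, -8, 10, 4]
R4 ← R4 + (4)·R1: [0, 12, -15, -6]
R5 ← R5 + (3)·R1: [0, 12, -15, -6]
R3 ← R3 − (2/5)·R2: [0, 0, 0, 0]
R4 ← R4 + (3/5)·R2: [0, 0, 0, 0]
R5 ← R5 + (3/5)·R2: [0, 0, 0, 0]
Echelon form has 2 nonzero rows, so rank(C) = 2.
The row space has dimension equal to the rank: 2.

2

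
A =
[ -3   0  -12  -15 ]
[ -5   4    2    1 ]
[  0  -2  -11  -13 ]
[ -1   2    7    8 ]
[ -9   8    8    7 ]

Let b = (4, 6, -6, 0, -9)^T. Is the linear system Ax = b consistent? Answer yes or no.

Row reduce the augmented matrix [A | b].
R2 ← R2 − (5/3)·R1: [0, 4, 22, 26, -2/3]
R4 ← R4 − (1/3)·R1: [0, 2, 11, 13, -4/3]
R5 ← R5 − (3)·R1: [0, 8, 44, 52, -21]
R3 ← R3 + (1/2)·R2: [0, 0, 0, 0, -19/3]
R4 ← R4 − (1/2)·R2: [0, 0, 0, 0, -1]
R5 ← R5 − (2)·R2: [0, 0, 0, 0, -59/3]
R4 ← R4 − (3/19)·R3: [0, 0, 0, 0, 0]
R5 ← R5 − (59/19)·R3: [0, 0, 0, 0, 0]
The echelon form has 3 nonzero rows; the last pivot sits in the augmented column, so rank(A) = 2 but rank([A|b]) = 3.
Since the ranks differ, the system is inconsistent.

no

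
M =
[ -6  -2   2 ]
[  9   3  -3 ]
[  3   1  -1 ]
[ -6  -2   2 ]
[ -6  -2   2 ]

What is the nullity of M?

Row reduce to echelon form.
R2 ← R2 + (3/2)·R1: [0, 0, 0]
R3 ← R3 + (1/2)·R1: [0, 0, 0]
R4 ← R4 − R1: [0, 0, 0]
R5 ← R5 − R1: [0, 0, 0]
1 nonzero row, so rank(M) = 1.
M has 3 columns; by rank–nullity, nullity = 3 − 1 = 2.

2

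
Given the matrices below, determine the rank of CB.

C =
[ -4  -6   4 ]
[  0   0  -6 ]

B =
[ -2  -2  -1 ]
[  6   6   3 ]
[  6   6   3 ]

1

First compute CB:
[[ -4,  -4,  -2],
 [-36, -36, -18]]
Now row reduce the product.
R2 ← R2 − (9)·R1: [0, 0, 0]
1 nonzero row, so rank(CB) = 1.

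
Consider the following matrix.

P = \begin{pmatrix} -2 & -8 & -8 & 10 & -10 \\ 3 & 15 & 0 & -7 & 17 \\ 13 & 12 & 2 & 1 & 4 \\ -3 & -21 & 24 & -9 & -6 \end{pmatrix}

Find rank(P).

Row reduce to echelon form.
R2 ← R2 + (3/2)·R1: [0, 3, -12, 8, 2]
R3 ← R3 + (13/2)·R1: [0, -40, -50, 66, -61]
R4 ← R4 − (3/2)·R1: [0, -9, 36, -24, 9]
R3 ← R3 + (40/3)·R2: [0, 0, -210, 518/3, -103/3]
R4 ← R4 + (3)·R2: [0, 0, 0, 0, 15]
Echelon form has 4 nonzero rows, so rank(P) = 4.

4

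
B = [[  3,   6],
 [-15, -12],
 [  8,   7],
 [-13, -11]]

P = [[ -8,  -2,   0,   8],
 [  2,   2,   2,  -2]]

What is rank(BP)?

2

First compute BP:
[[-12,   6,  12,  12],
 [ 96,   6, -24, -96],
 [-50,  -2,  14,  50],
 [ 82,   4, -22, -82]]
Now row reduce the product.
R2 ← R2 + (8)·R1: [0, 54, 72, 0]
R3 ← R3 − (25/6)·R1: [0, -27, -36, 0]
R4 ← R4 + (41/6)·R1: [0, 45, 60, 0]
R3 ← R3 + (1/2)·R2: [0, 0, 0, 0]
R4 ← R4 − (5/6)·R2: [0, 0, 0, 0]
2 nonzero rows, so rank(BP) = 2.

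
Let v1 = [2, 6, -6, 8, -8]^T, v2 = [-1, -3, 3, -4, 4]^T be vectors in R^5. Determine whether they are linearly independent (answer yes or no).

no

Form the matrix with these vectors as rows and row reduce.
R2 ← R2 + (1/2)·R1: [0, 0, 0, 0, 0]
1 nonzero row, so the 2 vectors span a space of dimension 1.
Since 1 < 2, the vectors are linearly dependent.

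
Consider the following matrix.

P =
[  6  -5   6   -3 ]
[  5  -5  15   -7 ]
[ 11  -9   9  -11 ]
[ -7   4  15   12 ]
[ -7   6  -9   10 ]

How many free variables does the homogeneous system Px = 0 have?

1

Row reduce to echelon form.
R2 ← R2 − (5/6)·R1: [0, -5/6, 10, -9/2]
R3 ← R3 − (11/6)·R1: [0, 1/6, -2, -11/2]
R4 ← R4 + (7/6)·R1: [0, -11/6, 22, 17/2]
R5 ← R5 + (7/6)·R1: [0, 1/6, -2, 13/2]
R3 ← R3 + (1/5)·R2: [0, 0, 0, -32/5]
R4 ← R4 − (11/5)·R2: [0, 0, 0, 92/5]
R5 ← R5 + (1/5)·R2: [0, 0, 0, 28/5]
R4 ← R4 + (23/8)·R3: [0, 0, 0, 0]
R5 ← R5 + (7/8)·R3: [0, 0, 0, 0]
3 nonzero rows, so rank(P) = 3.
P has 4 columns; by rank–nullity, nullity = 4 − 3 = 1.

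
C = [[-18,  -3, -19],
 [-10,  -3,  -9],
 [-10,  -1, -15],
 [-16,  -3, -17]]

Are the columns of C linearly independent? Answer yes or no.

yes

Row reduce C to echelon form.
R2 ← R2 − (5/9)·R1: [0, -4/3, 14/9]
R3 ← R3 − (5/9)·R1: [0, 2/3, -40/9]
R4 ← R4 − (8/9)·R1: [0, -1/3, -1/9]
R3 ← R3 + (1/2)·R2: [0, 0, -11/3]
R4 ← R4 − (1/4)·R2: [0, 0, -1/2]
R4 ← R4 − (3/22)·R3: [0, 0, 0]
3 pivots among 3 columns.
Every column is a pivot column, so the columns are linearly independent.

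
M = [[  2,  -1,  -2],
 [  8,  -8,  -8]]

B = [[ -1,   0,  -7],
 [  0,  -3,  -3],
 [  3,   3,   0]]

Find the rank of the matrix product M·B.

2

First compute MB:
[[ -8,  -3, -11],
 [-32,   0, -32]]
Now row reduce the product.
R2 ← R2 − (4)·R1: [0, 12, 12]
2 nonzero rows, so rank(MB) = 2.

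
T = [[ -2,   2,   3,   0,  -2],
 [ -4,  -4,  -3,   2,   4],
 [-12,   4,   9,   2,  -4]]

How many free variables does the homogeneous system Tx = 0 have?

3

Row reduce to echelon form.
R2 ← R2 − (2)·R1: [0, -8, -9, 2, 8]
R3 ← R3 − (6)·R1: [0, -8, -9, 2, 8]
R3 ← R3 − R2: [0, 0, 0, 0, 0]
2 nonzero rows, so rank(T) = 2.
T has 5 columns; by rank–nullity, nullity = 5 − 2 = 3.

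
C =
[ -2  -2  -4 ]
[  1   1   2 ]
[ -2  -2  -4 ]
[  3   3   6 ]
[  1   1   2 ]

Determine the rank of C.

1

Row reduce to echelon form.
R2 ← R2 + (1/2)·R1: [0, 0, 0]
R3 ← R3 − R1: [0, 0, 0]
R4 ← R4 + (3/2)·R1: [0, 0, 0]
R5 ← R5 + (1/2)·R1: [0, 0, 0]
Echelon form has 1 nonzero row, so rank(C) = 1.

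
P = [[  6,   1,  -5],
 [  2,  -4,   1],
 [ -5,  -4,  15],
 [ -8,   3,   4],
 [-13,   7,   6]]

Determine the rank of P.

Row reduce to echelon form.
R2 ← R2 − (1/3)·R1: [0, -13/3, 8/3]
R3 ← R3 + (5/6)·R1: [0, -19/6, 65/6]
R4 ← R4 + (4/3)·R1: [0, 13/3, -8/3]
R5 ← R5 + (13/6)·R1: [0, 55/6, -29/6]
R3 ← R3 − (19/26)·R2: [0, 0, 231/26]
R4 ← R4 + R2: [0, 0, 0]
R5 ← R5 + (55/26)·R2: [0, 0, 21/26]
R5 ← R5 − (1/11)·R3: [0, 0, 0]
Echelon form has 3 nonzero rows, so rank(P) = 3.

3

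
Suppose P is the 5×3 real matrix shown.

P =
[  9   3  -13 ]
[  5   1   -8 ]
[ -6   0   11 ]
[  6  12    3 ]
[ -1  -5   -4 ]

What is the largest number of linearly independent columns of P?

Row reduce to echelon form.
R2 ← R2 − (5/9)·R1: [0, -2/3, -7/9]
R3 ← R3 + (2/3)·R1: [0, 2, 7/3]
R4 ← R4 − (2/3)·R1: [0, 10, 35/3]
R5 ← R5 + (1/9)·R1: [0, -14/3, -49/9]
R3 ← R3 + (3)·R2: [0, 0, 0]
R4 ← R4 + (15)·R2: [0, 0, 0]
R5 ← R5 − (7)·R2: [0, 0, 0]
Echelon form has 2 nonzero rows, so rank(P) = 2.
The rank gives the maximum number of linearly independent columns: 2.

2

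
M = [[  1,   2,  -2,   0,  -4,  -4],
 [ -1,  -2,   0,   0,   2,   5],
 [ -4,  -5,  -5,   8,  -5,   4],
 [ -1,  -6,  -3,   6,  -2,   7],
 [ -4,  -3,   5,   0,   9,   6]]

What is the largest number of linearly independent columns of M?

Row reduce to echelon form.
R2 ← R2 + R1: [0, 0, -2, 0, -2, 1]
R3 ← R3 + (4)·R1: [0, 3, -13, 8, -21, -12]
R4 ← R4 + R1: [0, -4, -5, 6, -6, 3]
R5 ← R5 + (4)·R1: [0, 5, -3, 0, -7, -10]
Swap R2 ↔ R3
R4 ← R4 + (4/3)·R2: [0, 0, -67/3, 50/3, -34, -13]
R5 ← R5 − (5/3)·R2: [0, 0, 56/3, -40/3, 28, 10]
R4 ← R4 − (67/6)·R3: [0, 0, 0, 50/3, -35/3, -145/6]
R5 ← R5 + (28/3)·R3: [0, 0, 0, -40/3, 28/3, 58/3]
R5 ← R5 + (4/5)·R4: [0, 0, 0, 0, 0, 0]
Echelon form has 4 nonzero rows, so rank(M) = 4.
The rank gives the maximum number of linearly independent columns: 4.

4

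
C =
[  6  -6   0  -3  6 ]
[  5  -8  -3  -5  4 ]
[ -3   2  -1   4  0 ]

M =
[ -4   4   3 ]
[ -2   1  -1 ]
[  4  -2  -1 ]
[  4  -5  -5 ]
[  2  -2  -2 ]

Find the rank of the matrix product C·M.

First compute CM:
[[-12,  21,  27],
 [-28,  35,  43],
 [ 20, -28, -30]]
Now row reduce the product.
R2 ← R2 − (7/3)·R1: [0, -14, -20]
R3 ← R3 + (5/3)·R1: [0, 7, 15]
R3 ← R3 + (1/2)·R2: [0, 0, 5]
3 nonzero rows, so rank(CM) = 3.

3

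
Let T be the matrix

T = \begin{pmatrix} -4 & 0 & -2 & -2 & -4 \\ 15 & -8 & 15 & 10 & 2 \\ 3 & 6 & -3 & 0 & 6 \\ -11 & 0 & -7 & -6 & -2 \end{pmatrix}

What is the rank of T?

3

Row reduce to echelon form.
R2 ← R2 + (15/4)·R1: [0, -8, 15/2, 5/2, -13]
R3 ← R3 + (3/4)·R1: [0, 6, -9/2, -3/2, 3]
R4 ← R4 − (11/4)·R1: [0, 0, -3/2, -1/2, 9]
R3 ← R3 + (3/4)·R2: [0, 0, 9/8, 3/8, -27/4]
R4 ← R4 + (4/3)·R3: [0, 0, 0, 0, 0]
Echelon form has 3 nonzero rows, so rank(T) = 3.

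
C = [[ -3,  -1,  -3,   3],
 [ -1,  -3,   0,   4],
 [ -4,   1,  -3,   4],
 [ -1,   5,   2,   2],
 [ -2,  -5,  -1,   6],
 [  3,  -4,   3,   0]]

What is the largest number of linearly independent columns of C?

3

Row reduce to echelon form.
R2 ← R2 − (1/3)·R1: [0, -8/3, 1, 3]
R3 ← R3 − (4/3)·R1: [0, 7/3, 1, 0]
R4 ← R4 − (1/3)·R1: [0, 16/3, 3, 1]
R5 ← R5 − (2/3)·R1: [0, -13/3, 1, 4]
R6 ← R6 + R1: [0, -5, 0, 3]
R3 ← R3 + (7/8)·R2: [0, 0, 15/8, 21/8]
R4 ← R4 + (2)·R2: [0, 0, 5, 7]
R5 ← R5 − (13/8)·R2: [0, 0, -5/8, -7/8]
R6 ← R6 − (15/8)·R2: [0, 0, -15/8, -21/8]
R4 ← R4 − (8/3)·R3: [0, 0, 0, 0]
R5 ← R5 + (1/3)·R3: [0, 0, 0, 0]
R6 ← R6 + R3: [0, 0, 0, 0]
Echelon form has 3 nonzero rows, so rank(C) = 3.
The rank gives the maximum number of linearly independent columns: 3.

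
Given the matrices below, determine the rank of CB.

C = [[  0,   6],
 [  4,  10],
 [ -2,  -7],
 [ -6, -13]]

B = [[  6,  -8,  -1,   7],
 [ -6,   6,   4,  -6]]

2

First compute CB:
[[-36,  36,  24, -36],
 [-36,  28,  36, -32],
 [ 30, -26, -26,  28],
 [ 42, -30, -46,  36]]
Now row reduce the product.
R2 ← R2 − R1: [0, -8, 12, 4]
R3 ← R3 + (5/6)·R1: [0, 4, -6, -2]
R4 ← R4 + (7/6)·R1: [0, 12, -18, -6]
R3 ← R3 + (1/2)·R2: [0, 0, 0, 0]
R4 ← R4 + (3/2)·R2: [0, 0, 0, 0]
2 nonzero rows, so rank(CB) = 2.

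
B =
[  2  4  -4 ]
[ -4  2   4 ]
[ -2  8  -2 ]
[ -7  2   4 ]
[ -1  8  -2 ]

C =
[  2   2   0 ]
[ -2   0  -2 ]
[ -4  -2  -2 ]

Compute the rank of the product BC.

First compute BC:
[[ 12,  12,   0],
 [-28, -16, -12],
 [-12,   0, -12],
 [-34, -22, -12],
 [-10,   2, -12]]
Now row reduce the product.
R2 ← R2 + (7/3)·R1: [0, 12, -12]
R3 ← R3 + R1: [0, 12, -12]
R4 ← R4 + (17/6)·R1: [0, 12, -12]
R5 ← R5 + (5/6)·R1: [0, 12, -12]
R3 ← R3 − R2: [0, 0, 0]
R4 ← R4 − R2: [0, 0, 0]
R5 ← R5 − R2: [0, 0, 0]
2 nonzero rows, so rank(BC) = 2.

2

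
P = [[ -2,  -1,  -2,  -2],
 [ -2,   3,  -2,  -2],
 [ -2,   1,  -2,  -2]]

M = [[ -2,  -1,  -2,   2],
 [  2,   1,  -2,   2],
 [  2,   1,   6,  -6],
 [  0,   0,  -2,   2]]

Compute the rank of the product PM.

2

First compute PM:
[[ -2,  -1,  -2,   2],
 [  6,   3, -10,  10],
 [  2,   1,  -6,   6]]
Now row reduce the product.
R2 ← R2 + (3)·R1: [0, 0, -16, 16]
R3 ← R3 + R1: [0, 0, -8, 8]
R3 ← R3 − (1/2)·R2: [0, 0, 0, 0]
2 nonzero rows, so rank(PM) = 2.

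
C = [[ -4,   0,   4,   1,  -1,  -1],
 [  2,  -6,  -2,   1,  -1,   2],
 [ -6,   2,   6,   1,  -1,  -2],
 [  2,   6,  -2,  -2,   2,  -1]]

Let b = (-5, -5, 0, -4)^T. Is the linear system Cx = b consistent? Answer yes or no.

no

Row reduce the augmented matrix [C | b].
R2 ← R2 + (1/2)·R1: [0, -6, 0, 3/2, -3/2, 3/2, -15/2]
R3 ← R3 − (3/2)·R1: [0, 2, 0, -1/2, 1/2, -1/2, 15/2]
R4 ← R4 + (1/2)·R1: [0, 6, 0, -3/2, 3/2, -3/2, -13/2]
R3 ← R3 + (1/3)·R2: [0, 0, 0, 0, 0, 0, 5]
R4 ← R4 + R2: [0, 0, 0, 0, 0, 0, -14]
R4 ← R4 + (14/5)·R3: [0, 0, 0, 0, 0, 0, 0]
The echelon form has 3 nonzero rows; the last pivot sits in the augmented column, so rank(C) = 2 but rank([C|b]) = 3.
Since the ranks differ, the system is inconsistent.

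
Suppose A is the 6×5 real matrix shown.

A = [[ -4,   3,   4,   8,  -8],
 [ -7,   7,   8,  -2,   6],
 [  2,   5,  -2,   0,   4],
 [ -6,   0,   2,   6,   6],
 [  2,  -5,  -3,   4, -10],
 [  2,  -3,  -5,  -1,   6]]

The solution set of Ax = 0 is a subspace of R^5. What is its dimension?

Row reduce to echelon form.
R2 ← R2 − (7/4)·R1: [0, 7/4, 1, -16, 20]
R3 ← R3 + (1/2)·R1: [0, 13/2, 0, 4, 0]
R4 ← R4 − (3/2)·R1: [0, -9/2, -4, -6, 18]
R5 ← R5 + (1/2)·R1: [0, -7/2, -1, 8, -14]
R6 ← R6 + (1/2)·R1: [0, -3/2, -3, 3, 2]
R3 ← R3 − (26/7)·R2: [0, 0, -26/7, 444/7, -520/7]
R4 ← R4 + (18/7)·R2: [0, 0, -10/7, -330/7, 486/7]
R5 ← R5 + (2)·R2: [0, 0, 1, -24, 26]
R6 ← R6 + (6/7)·R2: [0, 0, -15/7, -75/7, 134/7]
R4 ← R4 − (5/13)·R3: [0, 0, 0, -930/13, 98]
R5 ← R5 + (7/26)·R3: [0, 0, 0, -90/13, 6]
R6 ← R6 − (15/26)·R3: [0, 0, 0, -615/13, 62]
R5 ← R5 − (3/31)·R4: [0, 0, 0, 0, -108/31]
R6 ← R6 − (41/62)·R4: [0, 0, 0, 0, -87/31]
R6 ← R6 − (29/36)·R5: [0, 0, 0, 0, 0]
5 nonzero rows, so rank(A) = 5.
A has 5 columns; by rank–nullity, nullity = 5 − 5 = 0.

0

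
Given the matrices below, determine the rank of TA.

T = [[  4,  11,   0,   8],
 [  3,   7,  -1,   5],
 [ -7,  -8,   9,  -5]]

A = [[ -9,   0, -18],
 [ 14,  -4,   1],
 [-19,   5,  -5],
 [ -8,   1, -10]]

2

First compute TA:
[[ 54, -36, -141],
 [ 50, -28, -92],
 [-180,  72, 123]]
Now row reduce the product.
R2 ← R2 − (25/27)·R1: [0, 16/3, 347/9]
R3 ← R3 + (10/3)·R1: [0, -48, -347]
R3 ← R3 + (9)·R2: [0, 0, 0]
2 nonzero rows, so rank(TA) = 2.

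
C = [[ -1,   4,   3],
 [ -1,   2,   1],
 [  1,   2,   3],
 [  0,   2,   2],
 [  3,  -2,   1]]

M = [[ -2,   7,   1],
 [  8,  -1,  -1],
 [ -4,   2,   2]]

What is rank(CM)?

First compute CM:
[[ 22,  -5,   1],
 [ 14,  -7,  -1],
 [  2,  11,   5],
 [  8,   2,   2],
 [-26,  25,   7]]
Now row reduce the product.
R2 ← R2 − (7/11)·R1: [0, -42/11, -18/11]
R3 ← R3 − (1/11)·R1: [0, 126/11, 54/11]
R4 ← R4 − (4/11)·R1: [0, 42/11, 18/11]
R5 ← R5 + (13/11)·R1: [0, 210/11, 90/11]
R3 ← R3 + (3)·R2: [0, 0, 0]
R4 ← R4 + R2: [0, 0, 0]
R5 ← R5 + (5)·R2: [0, 0, 0]
2 nonzero rows, so rank(CM) = 2.

2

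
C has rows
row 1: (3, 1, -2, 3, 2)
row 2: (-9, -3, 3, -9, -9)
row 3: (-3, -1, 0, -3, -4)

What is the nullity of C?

3

Row reduce to echelon form.
R2 ← R2 + (3)·R1: [0, 0, -3, 0, -3]
R3 ← R3 + R1: [0, 0, -2, 0, -2]
R3 ← R3 − (2/3)·R2: [0, 0, 0, 0, 0]
2 nonzero rows, so rank(C) = 2.
C has 5 columns; by rank–nullity, nullity = 5 − 2 = 3.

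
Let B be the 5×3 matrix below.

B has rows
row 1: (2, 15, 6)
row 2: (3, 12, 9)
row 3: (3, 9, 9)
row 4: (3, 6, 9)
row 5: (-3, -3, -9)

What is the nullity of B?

Row reduce to echelon form.
R2 ← R2 − (3/2)·R1: [0, -21/2, 0]
R3 ← R3 − (3/2)·R1: [0, -27/2, 0]
R4 ← R4 − (3/2)·R1: [0, -33/2, 0]
R5 ← R5 + (3/2)·R1: [0, 39/2, 0]
R3 ← R3 − (9/7)·R2: [0, 0, 0]
R4 ← R4 − (11/7)·R2: [0, 0, 0]
R5 ← R5 + (13/7)·R2: [0, 0, 0]
2 nonzero rows, so rank(B) = 2.
B has 3 columns; by rank–nullity, nullity = 3 − 2 = 1.

1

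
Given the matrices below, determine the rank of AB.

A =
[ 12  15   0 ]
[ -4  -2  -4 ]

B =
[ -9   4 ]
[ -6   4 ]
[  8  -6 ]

First compute AB:
[[-198, 108],
 [ 16,   0]]
Now row reduce the product.
R2 ← R2 + (8/99)·R1: [0, 96/11]
2 nonzero rows, so rank(AB) = 2.

2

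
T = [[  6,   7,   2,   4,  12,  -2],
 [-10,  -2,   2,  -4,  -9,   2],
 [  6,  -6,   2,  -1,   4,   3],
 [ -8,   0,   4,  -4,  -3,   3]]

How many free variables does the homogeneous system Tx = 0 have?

2

Row reduce to echelon form.
R2 ← R2 + (5/3)·R1: [0, 29/3, 16/3, 8/3, 11, -4/3]
R3 ← R3 − R1: [0, -13, 0, -5, -8, 5]
R4 ← R4 + (4/3)·R1: [0, 28/3, 20/3, 4/3, 13, 1/3]
R3 ← R3 + (39/29)·R2: [0, 0, 208/29, -41/29, 197/29, 93/29]
R4 ← R4 − (28/29)·R2: [0, 0, 44/29, -36/29, 69/29, 47/29]
R4 ← R4 − (11/52)·R3: [0, 0, 0, -49/52, 49/52, 49/52]
4 nonzero rows, so rank(T) = 4.
T has 6 columns; by rank–nullity, nullity = 6 − 4 = 2.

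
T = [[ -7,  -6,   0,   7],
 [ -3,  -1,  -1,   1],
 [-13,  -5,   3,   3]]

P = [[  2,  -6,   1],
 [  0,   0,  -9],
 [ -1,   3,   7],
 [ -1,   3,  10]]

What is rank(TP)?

First compute TP:
[[-21,  63, 117],
 [ -6,  18,   9],
 [-32,  96,  83]]
Now row reduce the product.
R2 ← R2 − (2/7)·R1: [0, 0, -171/7]
R3 ← R3 − (32/21)·R1: [0, 0, -667/7]
R3 ← R3 − (667/171)·R2: [0, 0, 0]
2 nonzero rows, so rank(TP) = 2.

2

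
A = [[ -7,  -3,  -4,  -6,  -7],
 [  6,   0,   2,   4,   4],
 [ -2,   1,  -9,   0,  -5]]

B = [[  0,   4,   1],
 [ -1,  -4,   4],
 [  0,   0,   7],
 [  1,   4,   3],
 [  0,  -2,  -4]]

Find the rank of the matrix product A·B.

3

First compute AB:
[[ -3, -26, -37],
 [  4,  32,  16],
 [ -1,  -2, -41]]
Now row reduce the product.
R2 ← R2 + (4/3)·R1: [0, -8/3, -100/3]
R3 ← R3 − (1/3)·R1: [0, 20/3, -86/3]
R3 ← R3 + (5/2)·R2: [0, 0, -112]
3 nonzero rows, so rank(AB) = 3.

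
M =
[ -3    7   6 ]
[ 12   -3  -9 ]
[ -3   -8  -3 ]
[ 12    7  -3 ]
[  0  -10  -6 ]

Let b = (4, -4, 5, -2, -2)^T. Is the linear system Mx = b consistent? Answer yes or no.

no

Row reduce the augmented matrix [M | b].
R2 ← R2 + (4)·R1: [0, 25, 15, 12]
R3 ← R3 − R1: [0, -15, -9, 1]
R4 ← R4 + (4)·R1: [0, 35, 21, 14]
R3 ← R3 + (3/5)·R2: [0, 0, 0, 41/5]
R4 ← R4 − (7/5)·R2: [0, 0, 0, -14/5]
R5 ← R5 + (2/5)·R2: [0, 0, 0, 14/5]
R4 ← R4 + (14/41)·R3: [0, 0, 0, 0]
R5 ← R5 − (14/41)·R3: [0, 0, 0, 0]
The echelon form has 3 nonzero rows; the last pivot sits in the augmented column, so rank(M) = 2 but rank([M|b]) = 3.
Since the ranks differ, the system is inconsistent.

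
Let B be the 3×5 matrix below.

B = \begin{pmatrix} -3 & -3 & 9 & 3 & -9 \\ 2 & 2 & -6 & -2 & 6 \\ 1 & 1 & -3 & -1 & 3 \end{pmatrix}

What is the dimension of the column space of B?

Row reduce to echelon form.
R2 ← R2 + (2/3)·R1: [0, 0, 0, 0, 0]
R3 ← R3 + (1/3)·R1: [0, 0, 0, 0, 0]
Echelon form has 1 nonzero row, so rank(B) = 1.
The column space has dimension equal to the rank: 1.

1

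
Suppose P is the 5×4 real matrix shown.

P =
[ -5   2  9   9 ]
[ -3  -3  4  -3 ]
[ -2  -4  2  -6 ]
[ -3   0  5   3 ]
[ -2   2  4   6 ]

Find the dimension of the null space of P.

Row reduce to echelon form.
R2 ← R2 − (3/5)·R1: [0, -21/5, -7/5, -42/5]
R3 ← R3 − (2/5)·R1: [0, -24/5, -8/5, -48/5]
R4 ← R4 − (3/5)·R1: [0, -6/5, -2/5, -12/5]
R5 ← R5 − (2/5)·R1: [0, 6/5, 2/5, 12/5]
R3 ← R3 − (8/7)·R2: [0, 0, 0, 0]
R4 ← R4 − (2/7)·R2: [0, 0, 0, 0]
R5 ← R5 + (2/7)·R2: [0, 0, 0, 0]
2 nonzero rows, so rank(P) = 2.
P has 4 columns; by rank–nullity, nullity = 4 − 2 = 2.

2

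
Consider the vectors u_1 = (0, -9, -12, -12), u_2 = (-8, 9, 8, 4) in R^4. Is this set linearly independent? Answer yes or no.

yes

Form the matrix with these vectors as rows and row reduce.
Swap R1 ↔ R2
2 nonzero rows, so the 2 vectors span a space of dimension 2.
Since 2 = 2, the vectors are linearly independent.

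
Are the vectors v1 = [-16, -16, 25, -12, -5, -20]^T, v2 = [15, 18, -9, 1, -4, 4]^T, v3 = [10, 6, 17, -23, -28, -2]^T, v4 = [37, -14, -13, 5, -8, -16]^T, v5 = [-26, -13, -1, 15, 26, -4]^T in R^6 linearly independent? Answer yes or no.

no

Form the matrix with these vectors as rows and row reduce.
R2 ← R2 + (15/16)·R1: [0, 3, 231/16, -41/4, -139/16, -59/4]
R3 ← R3 + (5/8)·R1: [0, -4, 261/8, -61/2, -249/8, -29/2]
R4 ← R4 + (37/16)·R1: [0, -51, 717/16, -91/4, -313/16, -249/4]
R5 ← R5 − (13/8)·R1: [0, 13, -333/8, 69/2, 273/8, 57/2]
R3 ← R3 + (4/3)·R2: [0, 0, 415/8, -265/6, -1025/24, -205/6]
R4 ← R4 + (17)·R2: [0, 0, 1161/4, -197, -669/4, -313]
R5 ← R5 − (13/3)·R2: [0, 0, -1667/16, 947/12, 3445/48, 1109/12]
R4 ← R4 − (2322/415)·R3: [0, 0, 0, 4160/83, 5952/83, -10112/83]
R5 ← R5 + (1667/830)·R3: [0, 0, 0, -1625/166, -2325/166, 1975/83]
R5 ← R5 + (25/128)·R4: [0, 0, 0, 0, 0, 0]
4 nonzero rows, so the 5 vectors span a space of dimension 4.
Since 4 < 5, the vectors are linearly dependent.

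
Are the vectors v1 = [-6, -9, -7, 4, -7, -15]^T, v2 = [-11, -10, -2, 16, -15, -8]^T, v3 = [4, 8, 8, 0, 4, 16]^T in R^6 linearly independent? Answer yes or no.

no

Form the matrix with these vectors as rows and row reduce.
R2 ← R2 − (11/6)·R1: [0, 13/2, 65/6, 26/3, -13/6, 39/2]
R3 ← R3 + (2/3)·R1: [0, 2, 10/3, 8/3, -2/3, 6]
R3 ← R3 − (4/13)·R2: [0, 0, 0, 0, 0, 0]
2 nonzero rows, so the 3 vectors span a space of dimension 2.
Since 2 < 3, the vectors are linearly dependent.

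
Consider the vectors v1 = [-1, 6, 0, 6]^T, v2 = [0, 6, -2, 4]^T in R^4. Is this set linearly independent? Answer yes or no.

Form the matrix with these vectors as rows and row reduce.
2 nonzero rows, so the 2 vectors span a space of dimension 2.
Since 2 = 2, the vectors are linearly independent.

yes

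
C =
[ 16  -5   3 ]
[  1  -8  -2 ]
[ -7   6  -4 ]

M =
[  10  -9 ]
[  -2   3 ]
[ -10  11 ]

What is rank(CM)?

First compute CM:
[[140, -126],
 [ 46, -55],
 [-42,  37]]
Now row reduce the product.
R2 ← R2 − (23/70)·R1: [0, -68/5]
R3 ← R3 + (3/10)·R1: [0, -4/5]
R3 ← R3 − (1/17)·R2: [0, 0]
2 nonzero rows, so rank(CM) = 2.

2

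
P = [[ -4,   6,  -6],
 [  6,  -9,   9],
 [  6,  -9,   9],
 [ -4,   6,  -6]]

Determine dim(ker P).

Row reduce to echelon form.
R2 ← R2 + (3/2)·R1: [0, 0, 0]
R3 ← R3 + (3/2)·R1: [0, 0, 0]
R4 ← R4 − R1: [0, 0, 0]
1 nonzero row, so rank(P) = 1.
P has 3 columns; by rank–nullity, nullity = 3 − 1 = 2.

2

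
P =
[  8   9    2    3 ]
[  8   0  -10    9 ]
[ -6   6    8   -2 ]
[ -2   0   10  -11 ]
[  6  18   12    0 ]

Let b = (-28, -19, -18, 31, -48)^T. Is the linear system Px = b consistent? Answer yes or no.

Row reduce the augmented matrix [P | b].
R2 ← R2 − R1: [0, -9, -12, 6, 9]
R3 ← R3 + (3/4)·R1: [0, 51/4, 19/2, 1/4, -39]
R4 ← R4 + (1/4)·R1: [0, 9/4, 21/2, -41/4, 24]
R5 ← R5 − (3/4)·R1: [0, 45/4, 21/2, -9/4, -27]
R3 ← R3 + (17/12)·R2: [0, 0, -15/2, 35/4, -105/4]
R4 ← R4 + (1/4)·R2: [0, 0, 15/2, -35/4, 105/4]
R5 ← R5 + (5/4)·R2: [0, 0, -9/2, 21/4, -63/4]
R4 ← R4 + R3: [0, 0, 0, 0, 0]
R5 ← R5 − (3/5)·R3: [0, 0, 0, 0, 0]
The echelon form has 3 nonzero rows, and every pivot lies in the first 4 columns, so rank(P) = rank([P|b]) = 3.
The system is consistent.

yes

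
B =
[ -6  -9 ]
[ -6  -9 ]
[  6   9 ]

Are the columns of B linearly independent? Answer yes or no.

Row reduce B to echelon form.
R2 ← R2 − R1: [0, 0]
R3 ← R3 + R1: [0, 0]
1 pivot among 2 columns.
Only 1 < 2 pivot columns, so the columns are linearly dependent.

no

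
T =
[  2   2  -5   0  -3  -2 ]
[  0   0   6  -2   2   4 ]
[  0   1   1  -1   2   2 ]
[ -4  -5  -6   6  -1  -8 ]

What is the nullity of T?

3

Row reduce to echelon form.
R4 ← R4 + (2)·R1: [0, -1, -16, 6, -7, -12]
Swap R2 ↔ R3
R4 ← R4 + R2: [0, 0, -15, 5, -5, -10]
R4 ← R4 + (5/2)·R3: [0, 0, 0, 0, 0, 0]
3 nonzero rows, so rank(T) = 3.
T has 6 columns; by rank–nullity, nullity = 6 − 3 = 3.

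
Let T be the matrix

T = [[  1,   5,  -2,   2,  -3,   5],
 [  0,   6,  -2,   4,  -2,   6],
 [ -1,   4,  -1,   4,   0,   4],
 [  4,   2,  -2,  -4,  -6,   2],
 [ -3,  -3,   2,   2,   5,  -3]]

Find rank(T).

Row reduce to echelon form.
R3 ← R3 + R1: [0, 9, -3, 6, -3, 9]
R4 ← R4 − (4)·R1: [0, -18, 6, -12, 6, -18]
R5 ← R5 + (3)·R1: [0, 12, -4, 8, -4, 12]
R3 ← R3 − (3/2)·R2: [0, 0, 0, 0, 0, 0]
R4 ← R4 + (3)·R2: [0, 0, 0, 0, 0, 0]
R5 ← R5 − (2)·R2: [0, 0, 0, 0, 0, 0]
Echelon form has 2 nonzero rows, so rank(T) = 2.

2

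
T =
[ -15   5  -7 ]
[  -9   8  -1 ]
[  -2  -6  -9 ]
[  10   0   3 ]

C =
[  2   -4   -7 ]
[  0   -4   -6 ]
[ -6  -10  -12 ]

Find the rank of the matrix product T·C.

First compute TC:
[[ 12, 110, 159],
 [-12,  14,  27],
 [ 50, 122, 158],
 [  2, -70, -106]]
Now row reduce the product.
R2 ← R2 + R1: [0, 124, 186]
R3 ← R3 − (25/6)·R1: [0, -1009/3, -1009/2]
R4 ← R4 − (1/6)·R1: [0, -265/3, -265/2]
R3 ← R3 + (1009/372)·R2: [0, 0, 0]
R4 ← R4 + (265/372)·R2: [0, 0, 0]
2 nonzero rows, so rank(TC) = 2.

2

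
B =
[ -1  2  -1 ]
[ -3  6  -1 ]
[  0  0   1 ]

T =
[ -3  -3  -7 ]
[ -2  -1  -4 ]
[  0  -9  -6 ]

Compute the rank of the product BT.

2

First compute BT:
[[ -1,  10,   5],
 [ -3,  12,   3],
 [  0,  -9,  -6]]
Now row reduce the product.
R2 ← R2 − (3)·R1: [0, -18, -12]
R3 ← R3 − (1/2)·R2: [0, 0, 0]
2 nonzero rows, so rank(BT) = 2.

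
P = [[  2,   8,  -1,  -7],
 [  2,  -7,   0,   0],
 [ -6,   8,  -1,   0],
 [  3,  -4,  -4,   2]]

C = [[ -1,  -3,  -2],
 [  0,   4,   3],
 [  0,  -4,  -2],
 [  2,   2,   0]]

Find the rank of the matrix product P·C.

3

First compute PC:
[[-16,  16,  22],
 [ -2, -34, -25],
 [  6,  54,  38],
 [  1,  -5, -10]]
Now row reduce the product.
R2 ← R2 − (1/8)·R1: [0, -36, -111/4]
R3 ← R3 + (3/8)·R1: [0, 60, 185/4]
R4 ← R4 + (1/16)·R1: [0, -4, -69/8]
R3 ← R3 + (5/3)·R2: [0, 0, 0]
R4 ← R4 − (1/9)·R2: [0, 0, -133/24]
Swap R3 ↔ R4
3 nonzero rows, so rank(PC) = 3.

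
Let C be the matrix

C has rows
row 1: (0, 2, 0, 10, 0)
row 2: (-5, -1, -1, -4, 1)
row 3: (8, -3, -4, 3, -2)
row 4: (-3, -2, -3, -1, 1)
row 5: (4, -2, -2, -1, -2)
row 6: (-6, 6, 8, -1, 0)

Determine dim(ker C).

1

Row reduce to echelon form.
Swap R1 ↔ R2
R3 ← R3 + (8/5)·R1: [0, -23/5, -28/5, -17/5, -2/5]
R4 ← R4 − (3/5)·R1: [0, -7/5, -12/5, 7/5, 2/5]
R5 ← R5 + (4/5)·R1: [0, -14/5, -14/5, -21/5, -6/5]
R6 ← R6 − (6/5)·R1: [0, 36/5, 46/5, 19/5, -6/5]
R3 ← R3 + (23/10)·R2: [0, 0, -28/5, 98/5, -2/5]
R4 ← R4 + (7/10)·R2: [0, 0, -12/5, 42/5, 2/5]
R5 ← R5 + (7/5)·R2: [0, 0, -14/5, 49/5, -6/5]
R6 ← R6 − (18/5)·R2: [0, 0, 46/5, -161/5, -6/5]
R4 ← R4 − (3/7)·R3: [0, 0, 0, 0, 4/7]
R5 ← R5 − (1/2)·R3: [0, 0, 0, 0, -1]
R6 ← R6 + (23/14)·R3: [0, 0, 0, 0, -13/7]
R5 ← R5 + (7/4)·R4: [0, 0, 0, 0, 0]
R6 ← R6 + (13/4)·R4: [0, 0, 0, 0, 0]
4 nonzero rows, so rank(C) = 4.
C has 5 columns; by rank–nullity, nullity = 5 − 4 = 1.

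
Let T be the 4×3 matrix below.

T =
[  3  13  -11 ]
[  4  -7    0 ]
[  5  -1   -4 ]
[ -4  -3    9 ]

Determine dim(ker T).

0

Row reduce to echelon form.
R2 ← R2 − (4/3)·R1: [0, -73/3, 44/3]
R3 ← R3 − (5/3)·R1: [0, -68/3, 43/3]
R4 ← R4 + (4/3)·R1: [0, 43/3, -17/3]
R3 ← R3 − (68/73)·R2: [0, 0, 49/73]
R4 ← R4 + (43/73)·R2: [0, 0, 217/73]
R4 ← R4 − (31/7)·R3: [0, 0, 0]
3 nonzero rows, so rank(T) = 3.
T has 3 columns; by rank–nullity, nullity = 3 − 3 = 0.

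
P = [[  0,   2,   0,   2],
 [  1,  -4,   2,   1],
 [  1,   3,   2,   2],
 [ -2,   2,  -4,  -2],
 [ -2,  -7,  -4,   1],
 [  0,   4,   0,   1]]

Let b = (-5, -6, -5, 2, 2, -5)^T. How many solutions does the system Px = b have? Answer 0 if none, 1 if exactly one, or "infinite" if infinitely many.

0

Row reduce the augmented matrix [P | b].
Swap R1 ↔ R2
R3 ← R3 − R1: [0, 7, 0, 1, 1]
R4 ← R4 + (2)·R1: [0, -6, 0, 0, -10]
R5 ← R5 + (2)·R1: [0, -15, 0, 3, -10]
R3 ← R3 − (7/2)·R2: [0, 0, 0, -6, 37/2]
R4 ← R4 + (3)·R2: [0, 0, 0, 6, -25]
R5 ← R5 + (15/2)·R2: [0, 0, 0, 18, -95/2]
R6 ← R6 − (2)·R2: [0, 0, 0, -3, 5]
R4 ← R4 + R3: [0, 0, 0, 0, -13/2]
R5 ← R5 + (3)·R3: [0, 0, 0, 0, 8]
R6 ← R6 − (1/2)·R3: [0, 0, 0, 0, -17/4]
R5 ← R5 + (16/13)·R4: [0, 0, 0, 0, 0]
R6 ← R6 − (17/26)·R4: [0, 0, 0, 0, 0]
The echelon form has 4 nonzero rows; the last pivot sits in the augmented column, so rank(P) = 3 but rank([P|b]) = 4.
Since the ranks differ, the system is inconsistent.
It has no solutions.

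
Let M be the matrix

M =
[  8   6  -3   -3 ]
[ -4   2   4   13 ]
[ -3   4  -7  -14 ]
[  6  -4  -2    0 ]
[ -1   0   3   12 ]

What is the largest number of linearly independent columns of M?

Row reduce to echelon form.
R2 ← R2 + (1/2)·R1: [0, 5, 5/2, 23/2]
R3 ← R3 + (3/8)·R1: [0, 25/4, -65/8, -121/8]
R4 ← R4 − (3/4)·R1: [0, -17/2, 1/4, 9/4]
R5 ← R5 + (1/8)·R1: [0, 3/4, 21/8, 93/8]
R3 ← R3 − (5/4)·R2: [0, 0, -45/4, -59/2]
R4 ← R4 + (17/10)·R2: [0, 0, 9/2, 109/5]
R5 ← R5 − (3/20)·R2: [0, 0, 9/4, 99/10]
R4 ← R4 + (2/5)·R3: [0, 0, 0, 10]
R5 ← R5 + (1/5)·R3: [0, 0, 0, 4]
R5 ← R5 − (2/5)·R4: [0, 0, 0, 0]
Echelon form has 4 nonzero rows, so rank(M) = 4.
The rank gives the maximum number of linearly independent columns: 4.

4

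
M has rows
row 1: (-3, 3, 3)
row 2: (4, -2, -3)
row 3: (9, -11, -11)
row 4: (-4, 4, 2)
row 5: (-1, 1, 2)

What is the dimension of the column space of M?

Row reduce to echelon form.
R2 ← R2 + (4/3)·R1: [0, 2, 1]
R3 ← R3 + (3)·R1: [0, -2, -2]
R4 ← R4 − (4/3)·R1: [0, 0, -2]
R5 ← R5 − (1/3)·R1: [0, 0, 1]
R3 ← R3 + R2: [0, 0, -1]
R4 ← R4 − (2)·R3: [0, 0, 0]
R5 ← R5 + R3: [0, 0, 0]
Echelon form has 3 nonzero rows, so rank(M) = 3.
The column space has dimension equal to the rank: 3.

3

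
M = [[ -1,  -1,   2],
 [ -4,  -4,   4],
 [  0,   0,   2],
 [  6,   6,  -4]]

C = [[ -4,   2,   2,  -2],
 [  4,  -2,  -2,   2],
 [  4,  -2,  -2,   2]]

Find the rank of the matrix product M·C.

1

First compute MC:
[[  8,  -4,  -4,   4],
 [ 16,  -8,  -8,   8],
 [  8,  -4,  -4,   4],
 [-16,   8,   8,  -8]]
Now row reduce the product.
R2 ← R2 − (2)·R1: [0, 0, 0, 0]
R3 ← R3 − R1: [0, 0, 0, 0]
R4 ← R4 + (2)·R1: [0, 0, 0, 0]
1 nonzero row, so rank(MC) = 1.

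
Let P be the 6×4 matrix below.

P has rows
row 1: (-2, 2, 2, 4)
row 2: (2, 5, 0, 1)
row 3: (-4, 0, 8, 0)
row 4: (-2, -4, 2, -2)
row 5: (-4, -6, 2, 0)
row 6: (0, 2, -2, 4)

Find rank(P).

3

Row reduce to echelon form.
R2 ← R2 + R1: [0, 7, 2, 5]
R3 ← R3 − (2)·R1: [0, -4, 4, -8]
R4 ← R4 − R1: [0, -6, 0, -6]
R5 ← R5 − (2)·R1: [0, -10, -2, -8]
R3 ← R3 + (4/7)·R2: [0, 0, 36/7, -36/7]
R4 ← R4 + (6/7)·R2: [0, 0, 12/7, -12/7]
R5 ← R5 + (10/7)·R2: [0, 0, 6/7, -6/7]
R6 ← R6 − (2/7)·R2: [0, 0, -18/7, 18/7]
R4 ← R4 − (1/3)·R3: [0, 0, 0, 0]
R5 ← R5 − (1/6)·R3: [0, 0, 0, 0]
R6 ← R6 + (1/2)·R3: [0, 0, 0, 0]
Echelon form has 3 nonzero rows, so rank(P) = 3.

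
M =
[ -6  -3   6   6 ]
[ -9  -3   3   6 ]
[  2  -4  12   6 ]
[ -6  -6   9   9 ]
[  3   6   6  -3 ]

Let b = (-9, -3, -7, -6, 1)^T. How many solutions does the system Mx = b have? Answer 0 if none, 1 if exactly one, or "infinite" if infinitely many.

0

Row reduce the augmented matrix [M | b].
R2 ← R2 − (3/2)·R1: [0, 3/2, -6, -3, 21/2]
R3 ← R3 + (1/3)·R1: [0, -5, 14, 8, -10]
R4 ← R4 − R1: [0, -3, 3, 3, 3]
R5 ← R5 + (1/2)·R1: [0, 9/2, 9, 0, -7/2]
R3 ← R3 + (10/3)·R2: [0, 0, -6, -2, 25]
R4 ← R4 + (2)·R2: [0, 0, -9, -3, 24]
R5 ← R5 − (3)·R2: [0, 0, 27, 9, -35]
R4 ← R4 − (3/2)·R3: [0, 0, 0, 0, -27/2]
R5 ← R5 + (9/2)·R3: [0, 0, 0, 0, 155/2]
R5 ← R5 + (155/27)·R4: [0, 0, 0, 0, 0]
The echelon form has 4 nonzero rows; the last pivot sits in the augmented column, so rank(M) = 3 but rank([M|b]) = 4.
Since the ranks differ, the system is inconsistent.
It has no solutions.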